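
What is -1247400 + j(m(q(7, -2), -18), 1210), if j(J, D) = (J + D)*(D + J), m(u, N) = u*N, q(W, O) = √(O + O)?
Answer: 215404 - 87120*I ≈ 2.154e+5 - 87120.0*I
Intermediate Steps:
q(W, O) = √2*√O (q(W, O) = √(2*O) = √2*√O)
m(u, N) = N*u
j(J, D) = (D + J)² (j(J, D) = (D + J)*(D + J) = (D + J)²)
-1247400 + j(m(q(7, -2), -18), 1210) = -1247400 + (1210 - 18*√2*√(-2))² = -1247400 + (1210 - 18*√2*I*√2)² = -1247400 + (1210 - 36*I)²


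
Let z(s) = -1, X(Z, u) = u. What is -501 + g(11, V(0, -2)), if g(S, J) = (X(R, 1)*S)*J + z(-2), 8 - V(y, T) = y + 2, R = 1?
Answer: -436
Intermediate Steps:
V(y, T) = 6 - y (V(y, T) = 8 - (y + 2) = 8 - (2 + y) = 8 + (-2 - y) = 6 - y)
g(S, J) = -1 + J*S (g(S, J) = (1*S)*J - 1 = S*J - 1 = J*S - 1 = -1 + J*S)
-501 + g(11, V(0, -2)) = -501 + (-1 + (6 - 1*0)*11) = -501 + (-1 + (6 + 0)*11) = -501 + (-1 + 6*11) = -501 + (-1 + 66) = -501 + 65 = -436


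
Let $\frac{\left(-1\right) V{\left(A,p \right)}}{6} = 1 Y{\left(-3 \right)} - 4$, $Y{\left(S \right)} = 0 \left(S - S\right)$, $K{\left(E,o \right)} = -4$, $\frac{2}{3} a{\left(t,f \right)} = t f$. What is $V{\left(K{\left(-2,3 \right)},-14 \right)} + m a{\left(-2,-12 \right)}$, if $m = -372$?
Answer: $-13368$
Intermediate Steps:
$a{\left(t,f \right)} = \frac{3 f t}{2}$ ($a{\left(t,f \right)} = \frac{3 t f}{2} = \frac{3 f t}{2}$)
$Y{\left(S \right)} = 0$ ($Y{\left(S \right)} = 0 \cdot 0 = 0$)
$V{\left(A,p \right)} = 24$ ($V{\left(A,p \right)} = - 6 \left(1 \cdot 0 - 4\right) = - 6 \left(0 - 4\right) = \left(-6\right) \left(-4\right) = 24$)
$V{\left(K{\left(-2,3 \right)},-14 \right)} + m a{\left(-2,-12 \right)} = 24 - 372 \cdot \frac{3}{2} \left(-12\right) \left(-2\right) = 24 - 13392 = -13368$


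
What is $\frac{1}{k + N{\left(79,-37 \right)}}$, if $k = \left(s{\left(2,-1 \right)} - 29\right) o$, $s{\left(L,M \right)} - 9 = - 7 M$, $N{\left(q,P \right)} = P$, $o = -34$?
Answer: $\frac{1}{405} \approx 0.0024691$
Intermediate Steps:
$s{\left(L,M \right)} = 9 - 7 M$
$k = 442$ ($k = \left(\left(9 - -7\right) - 29\right) \left(-34\right) = \left(\left(9 + 7\right) - 29\right) \left(-34\right) = \left(16 - 29\right) \left(-34\right) = \left(-13\right) \left(-34\right) = 442$)
$\frac{1}{k + N{\left(79,-37 \right)}} = \frac{1}{442 - 37} = \frac{1}{405}$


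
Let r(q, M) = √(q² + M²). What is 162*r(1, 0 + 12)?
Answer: 162*√145 ≈ 1950.7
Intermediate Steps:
r(q, M) = √(M² + q²)
162*r(1, 0 + 12) = 162*√((0 + 12)² + 1²) = 162*√(12² + 1) = 162*√(144 + 1) = 162*√145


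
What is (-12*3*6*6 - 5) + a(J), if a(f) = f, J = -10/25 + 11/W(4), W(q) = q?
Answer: -25973/20 ≈ -1298.7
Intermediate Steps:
J = 47/20 (J = -10/25 + 11/4 = -10*1/25 + 11*(¼) = -⅖ + 11/4 = 47/20 ≈ 2.3500)
(-12*3*6*6 - 5) + a(J) = (-12*3*6*6 - 5) + 47/20 = (-216*6 - 5) + 47/20 = (-12*108 - 5) + 47/20 = (-1296 - 5) + 47/20 = -1301 + 47/20 = -25973/20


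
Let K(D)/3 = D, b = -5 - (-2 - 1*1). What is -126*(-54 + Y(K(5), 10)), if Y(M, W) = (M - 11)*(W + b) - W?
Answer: 4032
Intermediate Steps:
b = -2 (b = -5 - (-2 - 1) = -5 - 1*(-3) = -5 + 3 = -2)
K(D) = 3*D
Y(M, W) = -W + (-11 + M)*(-2 + W) (Y(M, W) = (M - 11)*(W - 2) - W = (-11 + M)*(-2 + W) - W = -W + (-11 + M)*(-2 + W))
-126*(-54 + Y(K(5), 10)) = -126*(-54 + (22 - 12*10 - 6*5 + (3*5)*10)) = -126*(-54 + (22 - 120 - 2*15 + 15*10)) = -126*(-54 + (22 - 120 - 30 + 150)) = -126*(-54 + 22) = -126*(-32) = 4032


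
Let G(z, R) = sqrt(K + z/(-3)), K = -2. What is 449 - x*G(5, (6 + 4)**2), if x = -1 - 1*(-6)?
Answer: 449 - 5*I*sqrt(33)/3 ≈ 449.0 - 9.5743*I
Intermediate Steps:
G(z, R) = sqrt(-2 - z/3) (G(z, R) = sqrt(-2 + z/(-3)) = sqrt(-2 + z*(-1/3)) = sqrt(-2 - z/3))
x = 5 (x = -1 + 6 = 5)
449 - x*G(5, (6 + 4)**2) = 449 - 5*sqrt(-18 - 3*5)/3 = 449 - 5*sqrt(-18 - 15)/3 = 449 - 5*sqrt(-33)/3 = 449 - 5*(I*sqrt(33))/3 = 449 - 5*I*sqrt(33)/3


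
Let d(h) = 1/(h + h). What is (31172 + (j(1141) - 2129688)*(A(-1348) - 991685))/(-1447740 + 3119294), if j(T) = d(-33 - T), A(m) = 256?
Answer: 4957648149052181/3924808792 ≈ 1.2632e+6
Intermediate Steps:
d(h) = 1/(2*h)
j(T) = 1/(2*(-33 - T))
(31172 + (j(1141) - 2129688)*(A(-1348) - 991685))/(-1447740 + 3119294) = (31172 + (-1/(66 + 2*1141) - 2129688)*(256 - 991685))/(-1447740 + 3119294) = (31172 + (-1/(66 + 2282) - 2129688)*(-991429))/1671554 = (31172 + (-1/2348 - 2129688)*(-991429))*(1/1671554) = (31172 - 5000507425/2348*(-991429))*(1/1671554) = (31172 + 4957648075860325/2348)*(1/1671554) = (4957648149052181/2348)*(1/1671554) = 4957648149052181/3924808792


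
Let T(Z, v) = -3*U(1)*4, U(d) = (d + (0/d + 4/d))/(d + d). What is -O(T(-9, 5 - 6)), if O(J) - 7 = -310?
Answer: 303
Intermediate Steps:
U(d) = (d + 4/d)/(2*d) (U(d) = (d + (0 + 4/d))/((2*d)) = (d + 4/d)*(1/(2*d)) = (d + 4/d)/(2*d))
T(Z, v) = -30 (T(Z, v) = -3*(1/2 + 2/1**2)*4 = -3*(1/2 + 2*1)*4 = -3*(1/2 + 2)*4 = -3*5/2*4 = -15/2*4 = -30)
O(J) = -303 (O(J) = 7 - 310 = -303)
-O(T(-9, 5 - 6)) = -1*(-303) = 303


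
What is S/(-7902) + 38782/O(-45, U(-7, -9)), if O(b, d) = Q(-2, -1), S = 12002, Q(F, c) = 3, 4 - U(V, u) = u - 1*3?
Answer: 51069893/3951 ≈ 12926.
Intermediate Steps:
U(V, u) = 7 - u (U(V, u) = 4 - (u - 1*3) = 4 - (u - 3) = 4 - (-3 + u) = 4 + (3 - u) = 7 - u)
O(b, d) = 3
S/(-7902) + 38782/O(-45, U(-7, -9)) = 12002/(-7902) + 38782/3 = 12002*(-1/7902) + 38782*(⅓) = -6001/3951 + 38782/3 = 51069893/3951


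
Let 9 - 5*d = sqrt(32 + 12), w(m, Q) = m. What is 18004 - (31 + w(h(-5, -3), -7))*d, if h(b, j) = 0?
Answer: 89741/5 + 62*sqrt(11)/5 ≈ 17989.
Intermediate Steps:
d = 9/5 - 2*sqrt(11)/5 (d = 9/5 - sqrt(32 + 12)/5 = 9/5 - 2*sqrt(11)/5 ≈ 0.47335)
18004 - (31 + w(h(-5, -3), -7))*d = 18004 - (31 + 0)*(9/5 - 2*sqrt(11)/5) = 18004 - 31*(9/5 - 2*sqrt(11)/5) = 18004 - (279/5 - 62*sqrt(11)/5) = 18004 + (-279/5 + 62*sqrt(11)/5) = 89741/5 + 62*sqrt(11)/5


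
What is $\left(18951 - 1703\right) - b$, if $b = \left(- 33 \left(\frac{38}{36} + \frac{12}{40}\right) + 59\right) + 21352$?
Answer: $- \frac{61774}{15} \approx -4118.3$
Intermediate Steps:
$b = \frac{320494}{15}$ ($b = \left(- 33 \left(38 \cdot \frac{1}{36} + 12 \cdot \frac{1}{40}\right) + 59\right) + 21352 = \left(- 33 \left(\frac{19}{18} + \frac{3}{10}\right) + 59\right) + 21352 = \left(\left(-33\right) \frac{61}{45} + 59\right) + 21352 = \left(- \frac{671}{15} + 59\right) + 21352 = \frac{214}{15} + 21352 = \frac{320494}{15} \approx 21366.0$)
$\left(18951 - 1703\right) - b = \left(18951 - 1703\right) - \frac{320494}{15} = 17248 - \frac{320494}{15} = - \frac{61774}{15}$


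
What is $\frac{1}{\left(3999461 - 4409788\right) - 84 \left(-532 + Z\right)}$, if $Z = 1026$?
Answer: $- \frac{1}{451823} \approx -2.2133 \cdot 10^{-6}$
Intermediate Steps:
$\frac{1}{\left(3999461 - 4409788\right) - 84 \left(-532 + Z\right)} = \frac{1}{\left(3999461 - 4409788\right) - 84 \left(-532 + 1026\right)} = \frac{1}{-410327 - 41496} = \frac{1}{-451823} = - \frac{1}{451823}$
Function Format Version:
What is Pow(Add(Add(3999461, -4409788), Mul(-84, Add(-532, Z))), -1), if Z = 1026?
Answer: Rational(-1, 451823) ≈ -2.2133e-6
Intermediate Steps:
Pow(Add(Add(3999461, -4409788), Mul(-84, Add(-532, Z))), -1) = Pow(Add(Add(3999461, -4409788), Mul(-84, Add(-532, 1026))), -1) = Pow(Add(-410327, Mul(-84, 494)), -1) = Pow(Add(-410327, -41496), -1) = Pow(-451823, -1) = Rational(-1, 451823)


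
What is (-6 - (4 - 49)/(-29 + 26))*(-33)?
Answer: 693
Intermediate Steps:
(-6 - (4 - 49)/(-29 + 26))*(-33) = (-6 - (-45)/(-3))*(-33) = (-6 - (-45)*(-1)/3)*(-33) = (-6 - 1*15)*(-33) = (-6 - 15)*(-33) = -21*(-33) = 693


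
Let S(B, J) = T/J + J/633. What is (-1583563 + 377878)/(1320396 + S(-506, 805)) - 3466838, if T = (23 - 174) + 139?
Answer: -2332587083263836647/672828228169 ≈ -3.4668e+6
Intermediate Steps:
T = -12 (T = -151 + 139 = -12)
S(B, J) = -12/J + J/633
(-1583563 + 377878)/(1320396 + S(-506, 805)) - 3466838 = (-1583563 + 377878)/(1320396 + (-12/805 + (1/633)*805)) - 3466838 = -1205685/(1320396 + (-12*1/805 + 805/633)) - 3466838 = -1205685/(1320396 + (-12/805 + 805/633)) - 3466838 = -1205685/(1320396 + 640429/509565) - 3466838 = -1205685/672828228169/509565 - 3466838 = -1205685*509565/672828228169 - 3466838 = -614374877025/672828228169 - 3466838 = -2332587083263836647/672828228169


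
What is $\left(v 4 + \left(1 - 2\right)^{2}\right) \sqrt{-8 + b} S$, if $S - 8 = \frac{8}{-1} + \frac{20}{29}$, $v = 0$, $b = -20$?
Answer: $\frac{40 i \sqrt{7}}{29} \approx 3.6493 i$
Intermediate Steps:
$S = \frac{20}{29}$ ($S = 8 + \left(\frac{8}{-1} + \frac{20}{29}\right) = 8 + \left(8 \left(-1\right) + 20 \cdot \frac{1}{29}\right) = 8 + \left(-8 + \frac{20}{29}\right) = 8 - \frac{212}{29} = \frac{20}{29} \approx 0.68966$)
$\left(v 4 + \left(1 - 2\right)^{2}\right) \sqrt{-8 + b} S = \left(0 \cdot 4 + \left(1 - 2\right)^{2}\right) \sqrt{-8 - 20} \cdot \frac{20}{29} = \left(0 + \left(-1\right)^{2}\right) \sqrt{-28} \cdot \frac{20}{29} = \left(0 + 1\right) 2 i \sqrt{7} \cdot \frac{20}{29} = 1 \cdot 2 i \sqrt{7} \cdot \frac{20}{29} = 2 i \sqrt{7} \cdot \frac{20}{29} = \frac{40 i \sqrt{7}}{29}$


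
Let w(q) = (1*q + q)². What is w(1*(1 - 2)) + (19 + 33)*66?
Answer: 3436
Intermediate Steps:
w(q) = 4*q² (w(q) = (q + q)² = (2*q)² = 4*q²)
w(1*(1 - 2)) + (19 + 33)*66 = 4*(1*(1 - 2))² + (19 + 33)*66 = 4*(1*(-1))² + 52*66 = 4*(-1)² + 3432 = 4*1 + 3432 = 4 + 3432 = 3436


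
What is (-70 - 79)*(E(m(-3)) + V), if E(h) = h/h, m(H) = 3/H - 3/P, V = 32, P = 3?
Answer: -4917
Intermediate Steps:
m(H) = -1 + 3/H (m(H) = 3/H - 3/3 = 3/H - 3*1/3 = 3/H - 1 = -1 + 3/H)
E(h) = 1
(-70 - 79)*(E(m(-3)) + V) = (-70 - 79)*(1 + 32) = -149*33 = -4917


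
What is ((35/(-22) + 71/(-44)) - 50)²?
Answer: 5480281/1936 ≈ 2830.7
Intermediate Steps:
((35/(-22) + 71/(-44)) - 50)² = ((35*(-1/22) + 71*(-1/44)) - 50)² = ((-35/22 - 71/44) - 50)² = (-141/44 - 50)² = (-2341/44)² = 5480281/1936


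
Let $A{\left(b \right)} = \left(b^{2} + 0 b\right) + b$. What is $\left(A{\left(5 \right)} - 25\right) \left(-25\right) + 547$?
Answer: $422$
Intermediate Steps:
$A{\left(b \right)} = b + b^{2}$ ($A{\left(b \right)} = \left(b^{2} + 0\right) + b = b^{2} + b = b + b^{2}$)
$\left(A{\left(5 \right)} - 25\right) \left(-25\right) + 547 = \left(5 \left(1 + 5\right) - 25\right) \left(-25\right) + 547 = \left(5 \cdot 6 - 25\right) \left(-25\right) + 547 = \left(30 - 25\right) \left(-25\right) + 547 = 5 \left(-25\right) + 547 = -125 + 547 = 422$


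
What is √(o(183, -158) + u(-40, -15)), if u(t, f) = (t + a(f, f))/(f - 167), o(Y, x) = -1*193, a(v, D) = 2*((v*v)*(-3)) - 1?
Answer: I*√36330/14 ≈ 13.615*I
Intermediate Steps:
a(v, D) = -1 - 6*v² (a(v, D) = 2*(v²*(-3)) - 1 = 2*(-3*v²) - 1 = -6*v² - 1 = -1 - 6*v²)
o(Y, x) = -193
u(t, f) = (-1 + t - 6*f²)/(-167 + f) (u(t, f) = (t + (-1 - 6*f²))/(f - 167) = (-1 + t - 6*f²)/(-167 + f))
√(o(183, -158) + u(-40, -15)) = √(-193 + (-1 - 40 - 6*(-15)²)/(-167 - 15)) = √(-193 + (-1 - 40 - 6*225)/(-182)) = √(-193 - (-1 - 40 - 1350)/182) = √(-193 - 1/182*(-1391)) = √(-193 + 107/14) = √(-2595/14) = I*√36330/14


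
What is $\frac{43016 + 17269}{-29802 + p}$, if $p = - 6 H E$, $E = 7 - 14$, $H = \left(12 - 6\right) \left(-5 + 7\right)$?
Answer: $- \frac{20095}{9766} \approx -2.0576$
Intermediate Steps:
$H = 12$ ($H = 6 \cdot 2 = 12$)
$E = -7$
$p = 504$ ($p = \left(-6\right) 12 \left(-7\right) = \left(-72\right) \left(-7\right) = 504$)
$\frac{43016 + 17269}{-29802 + p} = \frac{43016 + 17269}{-29802 + 504} = \frac{60285}{-29298} = 60285 \left(- \frac{1}{29298}\right) = - \frac{20095}{9766}$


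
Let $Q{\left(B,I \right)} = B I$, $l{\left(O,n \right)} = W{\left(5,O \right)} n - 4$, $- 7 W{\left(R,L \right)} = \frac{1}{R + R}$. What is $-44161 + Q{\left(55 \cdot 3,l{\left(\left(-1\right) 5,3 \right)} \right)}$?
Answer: $- \frac{627593}{14} \approx -44828.0$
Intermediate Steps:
$W{\left(R,L \right)} = - \frac{1}{14 R}$ ($W{\left(R,L \right)} = - \frac{1}{7 \left(R + R\right)} = - \frac{1}{7 \cdot 2 R} = - \frac{\frac{1}{2} \frac{1}{R}}{7} = - \frac{1}{14 R}$)
$l{\left(O,n \right)} = -4 - \frac{n}{70}$ ($l{\left(O,n \right)} = - \frac{1}{14 \cdot 5} n - 4 = \left(- \frac{1}{14}\right) \frac{1}{5} n - 4 = - \frac{n}{70} - 4 = -4 - \frac{n}{70}$)
$-44161 + Q{\left(55 \cdot 3,l{\left(\left(-1\right) 5,3 \right)} \right)} = -44161 + 55 \cdot 3 \left(-4 - \frac{3}{70}\right) = -44161 + 165 \left(-4 - \frac{3}{70}\right) = -44161 + 165 \left(- \frac{283}{70}\right) = -44161 - \frac{9339}{14} = - \frac{627593}{14}$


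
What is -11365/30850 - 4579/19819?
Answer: -73301017/122283230 ≈ -0.59944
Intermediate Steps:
-11365/30850 - 4579/19819 = -11365*1/30850 - 4579*1/19819 = -2273/6170 - 4579/19819 = -73301017/122283230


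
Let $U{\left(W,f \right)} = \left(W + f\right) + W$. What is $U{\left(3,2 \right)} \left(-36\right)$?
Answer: $-288$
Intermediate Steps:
$U{\left(W,f \right)} = f + 2 W$
$U{\left(3,2 \right)} \left(-36\right) = \left(2 + 2 \cdot 3\right) \left(-36\right) = \left(2 + 6\right) \left(-36\right) = 8 \left(-36\right) = -288$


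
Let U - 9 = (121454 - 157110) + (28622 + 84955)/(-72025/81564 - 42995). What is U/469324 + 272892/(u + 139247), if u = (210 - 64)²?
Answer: 11001893166803398389/6776087717078144140 ≈ 1.6236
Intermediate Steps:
u = 21316 (u = 146² = 21316)
U = -125020305754063/3506916205 (U = 9 + ((121454 - 157110) + (28622 + 84955)/(-72025/81564 - 42995)) = 9 + (-35656 + 113577/(-72025*1/81564 - 42995)) = 9 + (-35656 + 113577/(-72025/81564 - 42995)) = 9 + (-35656 + 113577/(-3506916205/81564)) = 9 + (-35656 + 113577*(-81564/3506916205)) = 9 + (-35656 - 9263794428/3506916205) = 9 - 125051867999908/3506916205 = -125020305754063/3506916205 ≈ -35650.)
U/469324 + 272892/(u + 139247) = -125020305754063/3506916205/469324 + 272892/(21316 + 139247) = -125020305754063/3506916205*1/469324 + 272892/160563 = -125020305754063/1645879940995420 + 272892*(1/160563) = -125020305754063/1645879940995420 + 90964/53521 = 11001893166803398389/6776087717078144140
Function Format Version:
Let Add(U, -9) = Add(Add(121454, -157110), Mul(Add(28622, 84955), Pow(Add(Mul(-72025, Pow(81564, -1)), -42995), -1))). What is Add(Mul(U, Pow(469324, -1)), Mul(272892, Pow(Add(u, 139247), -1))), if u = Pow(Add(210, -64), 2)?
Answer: Rational(11001893166803398389, 6776087717078144140) ≈ 1.6236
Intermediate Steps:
u = 21316 (u = Pow(146, 2) = 21316)
U = Rational(-125020305754063, 3506916205) (U = Add(9, Add(Add(121454, -157110), Mul(Add(28622, 84955), Pow(Add(Mul(-72025, Pow(81564, -1)), -42995), -1)))) = Add(9, Add(-35656, Mul(113577, Pow(Add(Mul(-72025, Rational(1, 81564)), -42995), -1)))) = Add(9, Add(-35656, Mul(113577, Pow(Add(Rational(-72025, 81564), -42995), -1)))) = Add(9, Add(-35656, Mul(113577, Pow(Rational(-3506916205, 81564), -1)))) = Add(9, Add(-35656, Mul(113577, Rational(-81564, 3506916205)))) = Add(9, Add(-35656, Rational(-9263794428, 3506916205))) = Add(9, Rational(-125051867999908, 3506916205)) = Rational(-125020305754063, 3506916205) ≈ -35650.)
Add(Mul(U, Pow(469324, -1)), Mul(272892, Pow(Add(u, 139247), -1))) = Add(Mul(Rational(-125020305754063, 3506916205), Pow(469324, -1)), Mul(272892, Pow(Add(21316, 139247), -1))) = Add(Mul(Rational(-125020305754063, 3506916205), Rational(1, 469324)), Mul(272892, Pow(160563, -1))) = Add(Rational(-125020305754063, 1645879940995420), Mul(272892, Rational(1, 160563))) = Add(Rational(-125020305754063, 1645879940995420), Rational(90964, 53521)) = Rational(11001893166803398389, 6776087717078144140)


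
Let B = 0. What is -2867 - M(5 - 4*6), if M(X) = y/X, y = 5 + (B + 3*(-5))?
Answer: -54483/19 ≈ -2867.5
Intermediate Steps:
y = -10 (y = 5 + (0 + 3*(-5)) = 5 + (0 - 15) = 5 - 15 = -10)
M(X) = -10/X
-2867 - M(5 - 4*6) = -2867 - (-10)/(5 - 4*6) = -2867 - (-10)/(5 - 24) = -2867 - (-10)/(-19) = -2867 - (-10)*(-1)/19 = -2867 - 1*10/19 = -2867 - 10/19 = -54483/19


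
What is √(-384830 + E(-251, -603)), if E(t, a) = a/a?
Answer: I*√384829 ≈ 620.35*I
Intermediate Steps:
E(t, a) = 1
√(-384830 + E(-251, -603)) = √(-384830 + 1) = √(-384829) = I*√384829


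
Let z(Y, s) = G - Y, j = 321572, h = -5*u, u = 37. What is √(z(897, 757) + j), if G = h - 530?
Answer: 2*√79990 ≈ 565.65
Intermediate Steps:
h = -185 (h = -5*37 = -185)
G = -715 (G = -185 - 530 = -715)
z(Y, s) = -715 - Y
√(z(897, 757) + j) = √((-715 - 1*897) + 321572) = √((-715 - 897) + 321572) = √(-1612 + 321572) = √319960 = 2*√79990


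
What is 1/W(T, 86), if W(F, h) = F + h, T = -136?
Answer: -1/50 ≈ -0.020000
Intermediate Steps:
1/W(T, 86) = 1/(-136 + 86) = 1/(-50) = -1/50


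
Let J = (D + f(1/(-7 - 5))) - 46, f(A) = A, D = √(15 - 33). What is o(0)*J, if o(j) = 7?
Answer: -3871/12 + 21*I*√2 ≈ -322.58 + 29.698*I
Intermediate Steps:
D = 3*I*√2 (D = √(-18) = 3*I*√2 ≈ 4.2426*I)
J = -553/12 + 3*I*√2 (J = (3*I*√2 + 1/(-7 - 5)) - 46 = (3*I*√2 + 1/(-12)) - 46 = (3*I*√2 - 1/12) - 46 = (-1/12 + 3*I*√2) - 46 = -553/12 + 3*I*√2 ≈ -46.083 + 4.2426*I)
o(0)*J = 7*(-553/12 + 3*I*√2) = -3871/12 + 21*I*√2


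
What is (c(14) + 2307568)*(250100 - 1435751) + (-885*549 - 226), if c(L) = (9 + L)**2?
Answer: -2736598002238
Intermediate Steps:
(c(14) + 2307568)*(250100 - 1435751) + (-885*549 - 226) = ((9 + 14)**2 + 2307568)*(250100 - 1435751) + (-885*549 - 226) = (23**2 + 2307568)*(-1185651) + (-485865 - 226) = (529 + 2307568)*(-1185651) - 486091 = 2308097*(-1185651) - 486091 = -2736597516147 - 486091 = -2736598002238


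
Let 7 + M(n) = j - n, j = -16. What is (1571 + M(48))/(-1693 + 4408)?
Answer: 100/181 ≈ 0.55249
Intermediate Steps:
M(n) = -23 - n (M(n) = -7 + (-16 - n) = -23 - n)
(1571 + M(48))/(-1693 + 4408) = (1571 + (-23 - 1*48))/(-1693 + 4408) = (1571 + (-23 - 48))/2715 = (1571 - 71)*(1/2715) = 1500*(1/2715) = 100/181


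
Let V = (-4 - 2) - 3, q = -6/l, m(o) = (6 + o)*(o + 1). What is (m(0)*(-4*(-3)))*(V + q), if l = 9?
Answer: -696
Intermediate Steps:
m(o) = (1 + o)*(6 + o) (m(o) = (6 + o)*(1 + o) = (1 + o)*(6 + o))
q = -⅔ (q = -6/9 = -6*⅑ = -⅔ ≈ -0.66667)
V = -9 (V = -6 - 3 = -9)
(m(0)*(-4*(-3)))*(V + q) = ((6 + 0² + 7*0)*(-4*(-3)))*(-9 - ⅔) = ((6 + 0 + 0)*12)*(-29/3) = (6*12)*(-29/3) = 72*(-29/3) = -696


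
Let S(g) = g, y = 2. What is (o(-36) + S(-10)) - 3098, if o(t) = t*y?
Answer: -3180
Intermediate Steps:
o(t) = 2*t (o(t) = t*2 = 2*t)
(o(-36) + S(-10)) - 3098 = (2*(-36) - 10) - 3098 = (-72 - 10) - 3098 = -82 - 3098 = -3180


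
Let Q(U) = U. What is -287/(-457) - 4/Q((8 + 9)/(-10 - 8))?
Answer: 37783/7769 ≈ 4.8633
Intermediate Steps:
-287/(-457) - 4/Q((8 + 9)/(-10 - 8)) = -287/(-457) - 4*(-10 - 8)/(8 + 9) = -287*(-1/457) - 4/(17/(-18)) = 287/457 - 4/(17*(-1/18)) = 287/457 - 4/(-17/18) = 287/457 - 4*(-18/17) = 287/457 + 72/17 = 37783/7769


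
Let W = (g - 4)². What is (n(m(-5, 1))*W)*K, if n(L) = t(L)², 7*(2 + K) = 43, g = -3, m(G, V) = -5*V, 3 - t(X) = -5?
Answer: 12992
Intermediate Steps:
t(X) = 8 (t(X) = 3 - 1*(-5) = 3 + 5 = 8)
K = 29/7 (K = -2 + (⅐)*43 = -2 + 43/7 = 29/7 ≈ 4.1429)
n(L) = 64 (n(L) = 8² = 64)
W = 49 (W = (-3 - 4)² = (-7)² = 49)
(n(m(-5, 1))*W)*K = (64*49)*(29/7) = 3136*(29/7) = 12992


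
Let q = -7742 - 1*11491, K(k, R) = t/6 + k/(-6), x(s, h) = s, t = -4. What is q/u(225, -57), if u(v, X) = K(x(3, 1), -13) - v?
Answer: 115398/1357 ≈ 85.039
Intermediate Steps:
K(k, R) = -⅔ - k/6 (K(k, R) = -4/6 + k/(-6) = -4*⅙ + k*(-⅙) = -⅔ - k/6)
q = -19233 (q = -7742 - 11491 = -19233)
u(v, X) = -7/6 - v (u(v, X) = (-⅔ - ⅙*3) - v = (-⅔ - ½) - v = -7/6 - v)
q/u(225, -57) = -19233/(-7/6 - 1*225) = -19233/(-7/6 - 225) = -19233/(-1357/6) = -19233*(-6/1357) = 115398/1357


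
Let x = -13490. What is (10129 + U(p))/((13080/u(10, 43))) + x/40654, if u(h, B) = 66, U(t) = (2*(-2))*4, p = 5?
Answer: 2246532361/44312860 ≈ 50.697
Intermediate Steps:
U(t) = -16 (U(t) = -4*4 = -16)
(10129 + U(p))/((13080/u(10, 43))) + x/40654 = (10129 - 16)/((13080/66)) - 13490/40654 = 10113/((13080*(1/66))) - 13490*1/40654 = 10113/(2180/11) - 6745/20327 = 10113*(11/2180) - 6745/20327 = 111243/2180 - 6745/20327 = 2246532361/44312860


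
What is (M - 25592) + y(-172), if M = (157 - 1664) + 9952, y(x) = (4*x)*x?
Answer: 101189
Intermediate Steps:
y(x) = 4*x**2
M = 8445 (M = -1507 + 9952 = 8445)
(M - 25592) + y(-172) = (8445 - 25592) + 4*(-172)**2 = -17147 + 4*29584 = -17147 + 118336 = 101189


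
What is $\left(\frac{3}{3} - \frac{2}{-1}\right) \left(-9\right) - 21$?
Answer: $-48$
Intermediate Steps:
$\left(\frac{3}{3} - \frac{2}{-1}\right) \left(-9\right) - 21 = \left(3 \cdot \frac{1}{3} - -2\right) \left(-9\right) - 21 = \left(1 + 2\right) \left(-9\right) - 21 = 3 \left(-9\right) - 21 = -27 - 21 = -48$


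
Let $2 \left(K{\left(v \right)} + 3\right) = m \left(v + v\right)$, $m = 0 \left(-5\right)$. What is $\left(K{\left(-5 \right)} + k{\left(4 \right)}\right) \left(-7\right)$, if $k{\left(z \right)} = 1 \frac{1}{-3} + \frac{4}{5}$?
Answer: $\frac{266}{15} \approx 17.733$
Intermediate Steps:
$k{\left(z \right)} = \frac{7}{15}$ ($k{\left(z \right)} = 1 \left(- \frac{1}{3}\right) + 4 \cdot \frac{1}{5} = - \frac{1}{3} + \frac{4}{5} = \frac{7}{15}$)
$m = 0$
$K{\left(v \right)} = -3$ ($K{\left(v \right)} = -3 + \frac{0 \left(v + v\right)}{2} = -3 + \frac{0 \cdot 2 v}{2} = -3 + \frac{1}{2} \cdot 0 = -3 + 0 = -3$)
$\left(K{\left(-5 \right)} + k{\left(4 \right)}\right) \left(-7\right) = \left(-3 + \frac{7}{15}\right) \left(-7\right) = \left(- \frac{38}{15}\right) \left(-7\right) = \frac{266}{15}$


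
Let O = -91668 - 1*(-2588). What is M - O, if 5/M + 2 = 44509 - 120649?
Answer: 6782729355/76142 ≈ 89080.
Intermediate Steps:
M = -5/76142 (M = 5/(-2 + (44509 - 120649)) = 5/(-2 - 76140) = 5/(-76142) = 5*(-1/76142) = -5/76142 ≈ -6.5667e-5)
O = -89080 (O = -91668 + 2588 = -89080)
M - O = -5/76142 - 1*(-89080) = -5/76142 + 89080 = 6782729355/76142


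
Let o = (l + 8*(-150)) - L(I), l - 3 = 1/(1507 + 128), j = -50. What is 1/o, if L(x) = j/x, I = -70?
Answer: -11445/13707833 ≈ -0.00083492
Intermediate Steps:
l = 4906/1635 (l = 3 + 1/(1507 + 128) = 3 + 1/1635 = 4906/1635 ≈ 3.0006)
L(x) = -50/x
o = -13707833/11445 (o = (4906/1635 + 8*(-150)) - (-50)/(-70) = (4906/1635 - 1200) - (-50)*(-1)/70 = -1957094/1635 - 1*5/7 = -1957094/1635 - 5/7 = -13707833/11445 ≈ -1197.7)
1/o = 1/(-13707833/11445) = -11445/13707833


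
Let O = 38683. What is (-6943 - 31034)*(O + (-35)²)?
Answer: -1515586116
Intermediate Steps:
(-6943 - 31034)*(O + (-35)²) = (-6943 - 31034)*(38683 + (-35)²) = -37977*(38683 + 1225) = -37977*39908 = -1515586116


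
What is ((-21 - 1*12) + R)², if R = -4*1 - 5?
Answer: 1764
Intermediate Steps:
R = -9 (R = -4 - 5 = -9)
((-21 - 1*12) + R)² = ((-21 - 1*12) - 9)² = ((-21 - 12) - 9)² = (-33 - 9)² = (-42)² = 1764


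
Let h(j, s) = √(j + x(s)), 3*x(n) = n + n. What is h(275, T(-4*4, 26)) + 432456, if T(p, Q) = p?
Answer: 432456 + √2379/3 ≈ 4.3247e+5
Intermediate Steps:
x(n) = 2*n/3 (x(n) = (n + n)/3 = (2*n)/3 = 2*n/3)
h(j, s) = √(j + 2*s/3)
h(275, T(-4*4, 26)) + 432456 = √(6*(-4*4) + 9*275)/3 + 432456 = √(6*(-16) + 2475)/3 + 432456 = √(-96 + 2475)/3 + 432456 = √2379/3 + 432456 = 432456 + √2379/3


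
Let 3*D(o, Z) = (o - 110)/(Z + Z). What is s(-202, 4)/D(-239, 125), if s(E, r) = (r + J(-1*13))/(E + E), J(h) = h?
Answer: -3375/70498 ≈ -0.047874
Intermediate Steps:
s(E, r) = (-13 + r)/(2*E) (s(E, r) = (r - 1*13)/(E + E) = (r - 13)/((2*E)) = (-13 + r)*(1/(2*E)) = (-13 + r)/(2*E))
D(o, Z) = (-110 + o)/(6*Z) (D(o, Z) = ((o - 110)/(Z + Z))/3 = ((-110 + o)/((2*Z)))/3 = ((-110 + o)*(1/(2*Z)))/3 = ((-110 + o)/(2*Z))/3 = (-110 + o)/(6*Z))
s(-202, 4)/D(-239, 125) = ((1/2)*(-13 + 4)/(-202))/(((1/6)*(-110 - 239)/125)) = ((1/2)*(-1/202)*(-9))/(((1/6)*(1/125)*(-349))) = 9/(404*(-349/750)) = (9/404)*(-750/349) = -3375/70498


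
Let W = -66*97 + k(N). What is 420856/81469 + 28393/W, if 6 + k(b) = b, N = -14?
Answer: 389587915/523193918 ≈ 0.74463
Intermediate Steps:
k(b) = -6 + b
W = -6422 (W = -66*97 + (-6 - 14) = -6402 - 20 = -6422)
420856/81469 + 28393/W = 420856/81469 + 28393/(-6422) = 420856*(1/81469) + 28393*(-1/6422) = 420856/81469 - 28393/6422 = 389587915/523193918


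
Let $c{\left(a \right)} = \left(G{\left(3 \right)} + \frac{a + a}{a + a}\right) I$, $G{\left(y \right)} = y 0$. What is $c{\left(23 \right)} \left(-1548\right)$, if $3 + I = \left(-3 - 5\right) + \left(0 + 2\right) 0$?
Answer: $17028$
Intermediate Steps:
$G{\left(y \right)} = 0$
$I = -11$ ($I = -3 + \left(\left(-3 - 5\right) + \left(0 + 2\right) 0\right) = -3 + \left(-8 + 2 \cdot 0\right) = -3 + \left(-8 + 0\right) = -3 - 8 = -11$)
$c{\left(a \right)} = -11$ ($c{\left(a \right)} = \left(0 + \frac{a + a}{a + a}\right) \left(-11\right) = \left(0 + \frac{2 a}{2 a}\right) \left(-11\right) = \left(0 + 2 a \frac{1}{2 a}\right) \left(-11\right) = \left(0 + 1\right) \left(-11\right) = 1 \left(-11\right) = -11$)
$c{\left(23 \right)} \left(-1548\right) = \left(-11\right) \left(-1548\right) = 17028$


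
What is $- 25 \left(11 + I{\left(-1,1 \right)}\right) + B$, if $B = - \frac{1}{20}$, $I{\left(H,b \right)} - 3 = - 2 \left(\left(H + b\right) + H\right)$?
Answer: $- \frac{8001}{20} \approx -400.05$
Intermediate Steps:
$I{\left(H,b \right)} = 3 - 4 H - 2 b$ ($I{\left(H,b \right)} = 3 - 2 \left(\left(H + b\right) + H\right) = 3 - 2 \left(b + 2 H\right) = 3 - \left(2 b + 4 H\right) = 3 - 4 H - 2 b$)
$B = - \frac{1}{20}$ ($B = \left(-1\right) \frac{1}{20} = - \frac{1}{20} \approx -0.05$)
$- 25 \left(11 + I{\left(-1,1 \right)}\right) + B = - 25 \left(11 - -5\right) - \frac{1}{20} = - 25 \left(11 + \left(3 + 4 - 2\right)\right) - \frac{1}{20} = - 25 \left(11 + 5\right) - \frac{1}{20} = \left(-25\right) 16 - \frac{1}{20} = -400 - \frac{1}{20} = - \frac{8001}{20}$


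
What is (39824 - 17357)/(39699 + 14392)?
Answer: 22467/54091 ≈ 0.41536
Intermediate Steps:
(39824 - 17357)/(39699 + 14392) = 22467/54091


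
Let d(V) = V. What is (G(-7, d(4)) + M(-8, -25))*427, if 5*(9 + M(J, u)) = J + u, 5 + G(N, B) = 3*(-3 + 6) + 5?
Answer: -14091/5 ≈ -2818.2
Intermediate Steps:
G(N, B) = 9 (G(N, B) = -5 + (3*(-3 + 6) + 5) = -5 + (3*3 + 5) = -5 + (9 + 5) = -5 + 14 = 9)
M(J, u) = -9 + J/5 + u/5 (M(J, u) = -9 + (J + u)/5 = -9 + (J/5 + u/5) = -9 + J/5 + u/5)
(G(-7, d(4)) + M(-8, -25))*427 = (9 + (-9 + (⅕)*(-8) + (⅕)*(-25)))*427 = (9 + (-9 - 8/5 - 5))*427 = (9 - 78/5)*427 = -33/5*427 = -14091/5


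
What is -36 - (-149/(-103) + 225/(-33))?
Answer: -34702/1133 ≈ -30.628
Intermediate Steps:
-36 - (-149/(-103) + 225/(-33)) = -36 - (-149*(-1/103) + 225*(-1/33)) = -36 - (149/103 - 75/11) = -36 - 1*(-6086/1133) = -36 + 6086/1133 = -34702/1133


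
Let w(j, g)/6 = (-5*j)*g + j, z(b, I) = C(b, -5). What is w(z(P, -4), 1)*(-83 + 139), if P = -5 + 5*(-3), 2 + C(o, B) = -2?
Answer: 5376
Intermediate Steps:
C(o, B) = -4 (C(o, B) = -2 - 2 = -4)
P = -20 (P = -5 - 15 = -20)
z(b, I) = -4
w(j, g) = 6*j - 30*g*j (w(j, g) = 6*((-5*j)*g + j) = 6*(-5*g*j + j) = 6*(j - 5*g*j) = 6*j - 30*g*j)
w(z(P, -4), 1)*(-83 + 139) = (6*(-4)*(1 - 5*1))*(-83 + 139) = (6*(-4)*(1 - 5))*56 = (6*(-4)*(-4))*56 = 96*56 = 5376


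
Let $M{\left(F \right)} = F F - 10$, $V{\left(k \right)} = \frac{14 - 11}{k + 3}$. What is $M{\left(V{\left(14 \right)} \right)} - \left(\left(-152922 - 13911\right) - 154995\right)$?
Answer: $\frac{93005411}{289} \approx 3.2182 \cdot 10^{5}$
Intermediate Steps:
$V{\left(k \right)} = \frac{3}{3 + k}$
$M{\left(F \right)} = -10 + F^{2}$ ($M{\left(F \right)} = F^{2} - 10 = -10 + F^{2}$)
$M{\left(V{\left(14 \right)} \right)} - \left(\left(-152922 - 13911\right) - 154995\right) = \left(-10 + \left(\frac{3}{3 + 14}\right)^{2}\right) - \left(\left(-152922 - 13911\right) - 154995\right) = \left(-10 + \left(\frac{3}{17}\right)^{2}\right) - \left(-166833 - 154995\right) = \left(-10 + \left(3 \cdot \frac{1}{17}\right)^{2}\right) - -321828 = \left(-10 + \left(\frac{3}{17}\right)^{2}\right) + 321828 = \left(-10 + \frac{9}{289}\right) + 321828 = - \frac{2881}{289} + 321828 = \frac{93005411}{289}$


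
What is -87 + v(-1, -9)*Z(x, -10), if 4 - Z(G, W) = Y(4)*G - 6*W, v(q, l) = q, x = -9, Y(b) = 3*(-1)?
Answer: -4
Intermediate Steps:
Y(b) = -3
Z(G, W) = 4 + 3*G + 6*W (Z(G, W) = 4 - (-3*G - 6*W) = 4 - (-6*W - 3*G) = 4 + (3*G + 6*W) = 4 + 3*G + 6*W)
-87 + v(-1, -9)*Z(x, -10) = -87 - (4 + 3*(-9) + 6*(-10)) = -87 - (4 - 27 - 60) = -87 - 1*(-83) = -87 + 83 = -4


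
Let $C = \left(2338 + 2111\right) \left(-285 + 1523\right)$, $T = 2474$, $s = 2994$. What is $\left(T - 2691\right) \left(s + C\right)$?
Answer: $-1195855752$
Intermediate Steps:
$C = 5507862$ ($C = 4449 \cdot 1238 = 5507862$)
$\left(T - 2691\right) \left(s + C\right) = \left(2474 - 2691\right) \left(2994 + 5507862\right) = \left(2474 - 2691\right) 5510856 = \left(-217\right) 5510856 = -1195855752$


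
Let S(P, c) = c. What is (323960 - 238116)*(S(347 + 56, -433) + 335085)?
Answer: 28727866288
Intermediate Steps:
(323960 - 238116)*(S(347 + 56, -433) + 335085) = (323960 - 238116)*(-433 + 335085) = 85844*334652 = 28727866288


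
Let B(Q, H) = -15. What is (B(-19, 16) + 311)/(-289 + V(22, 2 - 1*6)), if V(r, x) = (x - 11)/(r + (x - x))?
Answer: -6512/6373 ≈ -1.0218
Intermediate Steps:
V(r, x) = (-11 + x)/r (V(r, x) = (-11 + x)/(r + 0) = (-11 + x)/r)
(B(-19, 16) + 311)/(-289 + V(22, 2 - 1*6)) = (-15 + 311)/(-289 + (-11 + (2 - 1*6))/22) = 296/(-289 + (-11 + (2 - 6))/22) = 296/(-289 + (-11 - 4)/22) = 296/(-289 + (1/22)*(-15)) = 296/(-289 - 15/22) = 296/(-6373/22) = 296*(-22/6373) = -6512/6373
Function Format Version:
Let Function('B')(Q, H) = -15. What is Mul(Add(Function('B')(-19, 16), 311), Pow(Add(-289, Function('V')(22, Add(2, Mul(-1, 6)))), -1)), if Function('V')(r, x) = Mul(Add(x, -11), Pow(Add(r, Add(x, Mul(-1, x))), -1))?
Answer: Rational(-6512, 6373) ≈ -1.0218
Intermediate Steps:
Function('V')(r, x) = Mul(Pow(r, -1), Add(-11, x)) (Function('V')(r, x) = Mul(Add(-11, x), Pow(Add(r, 0), -1)) = Mul(Add(-11, x), Pow(r, -1)) = Mul(Pow(r, -1), Add(-11, x)))
Mul(Add(Function('B')(-19, 16), 311), Pow(Add(-289, Function('V')(22, Add(2, Mul(-1, 6)))), -1)) = Mul(Add(-15, 311), Pow(Add(-289, Mul(Pow(22, -1), Add(-11, Add(2, Mul(-1, 6))))), -1)) = Mul(296, Pow(Add(-289, Mul(Rational(1, 22), Add(-11, Add(2, -6)))), -1)) = Mul(296, Pow(Add(-289, Mul(Rational(1, 22), Add(-11, -4))), -1)) = Mul(296, Pow(Add(-289, Mul(Rational(1, 22), -15)), -1)) = Mul(296, Pow(Add(-289, Rational(-15, 22)), -1)) = Mul(296, Pow(Rational(-6373, 22), -1)) = Mul(296, Rational(-22, 6373)) = Rational(-6512, 6373)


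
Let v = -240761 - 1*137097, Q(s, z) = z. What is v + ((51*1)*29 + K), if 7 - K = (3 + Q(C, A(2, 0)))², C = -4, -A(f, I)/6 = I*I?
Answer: -376381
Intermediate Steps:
A(f, I) = -6*I² (A(f, I) = -6*I*I = -6*I²)
K = -2 (K = 7 - (3 - 6*0²)² = 7 - (3 - 6*0)² = 7 - (3 + 0)² = 7 - 1*3² = 7 - 1*9 = 7 - 9 = -2)
v = -377858 (v = -240761 - 137097 = -377858)
v + ((51*1)*29 + K) = -377858 + ((51*1)*29 - 2) = -377858 + (51*29 - 2) = -377858 + (1479 - 2) = -377858 + 1477 = -376381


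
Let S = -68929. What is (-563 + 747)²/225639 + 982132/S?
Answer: -219273622124/15553070631 ≈ -14.098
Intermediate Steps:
(-563 + 747)²/225639 + 982132/S = (-563 + 747)²/225639 + 982132/(-68929) = 184²*(1/225639) + 982132*(-1/68929) = 33856*(1/225639) - 982132/68929 = 33856/225639 - 982132/68929 = -219273622124/15553070631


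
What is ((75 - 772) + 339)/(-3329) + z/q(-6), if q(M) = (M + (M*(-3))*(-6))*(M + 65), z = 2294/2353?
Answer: 2829085399/26342839731 ≈ 0.10739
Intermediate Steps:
z = 2294/2353 (z = 2294*(1/2353) = 2294/2353 ≈ 0.97493)
q(M) = 19*M*(65 + M) (q(M) = (M - 3*M*(-6))*(65 + M) = (M + 18*M)*(65 + M) = (19*M)*(65 + M) = 19*M*(65 + M))
((75 - 772) + 339)/(-3329) + z/q(-6) = ((75 - 772) + 339)/(-3329) + 2294/(2353*((19*(-6)*(65 - 6)))) = (-697 + 339)*(-1/3329) + 2294/(2353*((19*(-6)*59))) = -358*(-1/3329) + (2294/2353)/(-6726) = 358/3329 + (2294/2353)*(-1/6726) = 358/3329 - 1147/7913139 = 2829085399/26342839731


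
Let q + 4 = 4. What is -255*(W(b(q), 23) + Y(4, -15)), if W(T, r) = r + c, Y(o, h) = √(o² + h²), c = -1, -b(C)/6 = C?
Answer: -5610 - 255*√241 ≈ -9568.7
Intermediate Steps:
q = 0 (q = -4 + 4 = 0)
b(C) = -6*C
Y(o, h) = √(h² + o²)
W(T, r) = -1 + r (W(T, r) = r - 1 = -1 + r)
-255*(W(b(q), 23) + Y(4, -15)) = -255*((-1 + 23) + √((-15)² + 4²)) = -255*(22 + √(225 + 16)) = -255*(22 + √241) = -5610 - 255*√241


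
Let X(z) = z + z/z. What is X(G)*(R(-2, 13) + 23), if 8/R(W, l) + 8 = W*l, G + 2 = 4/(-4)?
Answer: -774/17 ≈ -45.529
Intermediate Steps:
G = -3 (G = -2 + 4/(-4) = -2 + 4*(-¼) = -2 - 1 = -3)
R(W, l) = 8/(-8 + W*l)
X(z) = 1 + z (X(z) = z + 1 = 1 + z)
X(G)*(R(-2, 13) + 23) = (1 - 3)*(8/(-8 - 2*13) + 23) = -2*(8/(-8 - 26) + 23) = -2*(8/(-34) + 23) = -2*(8*(-1/34) + 23) = -2*(-4/17 + 23) = -2*387/17 = -774/17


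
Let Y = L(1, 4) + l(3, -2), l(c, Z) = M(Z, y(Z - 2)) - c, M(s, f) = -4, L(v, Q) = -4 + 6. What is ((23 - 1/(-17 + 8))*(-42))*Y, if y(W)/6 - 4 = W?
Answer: 14560/3 ≈ 4853.3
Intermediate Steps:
L(v, Q) = 2
y(W) = 24 + 6*W
l(c, Z) = -4 - c
Y = -5 (Y = 2 + (-4 - 1*3) = 2 + (-4 - 3) = 2 - 7 = -5)
((23 - 1/(-17 + 8))*(-42))*Y = ((23 - 1/(-17 + 8))*(-42))*(-5) = ((23 - 1/(-9))*(-42))*(-5) = ((23 - 1*(-1/9))*(-42))*(-5) = ((23 + 1/9)*(-42))*(-5) = ((208/9)*(-42))*(-5) = -2912/3*(-5) = 14560/3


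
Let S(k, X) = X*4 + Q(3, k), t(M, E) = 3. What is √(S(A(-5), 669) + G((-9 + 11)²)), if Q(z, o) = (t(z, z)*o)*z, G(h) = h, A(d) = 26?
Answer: √2914 ≈ 53.981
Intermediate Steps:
Q(z, o) = 3*o*z (Q(z, o) = (3*o)*z = 3*o*z)
S(k, X) = 4*X + 9*k (S(k, X) = X*4 + 3*k*3 = 4*X + 9*k)
√(S(A(-5), 669) + G((-9 + 11)²)) = √((4*669 + 9*26) + (-9 + 11)²) = √((2676 + 234) + 2²) = √(2910 + 4) = √2914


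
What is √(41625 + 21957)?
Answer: √63582 ≈ 252.15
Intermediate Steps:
√(41625 + 21957) = √63582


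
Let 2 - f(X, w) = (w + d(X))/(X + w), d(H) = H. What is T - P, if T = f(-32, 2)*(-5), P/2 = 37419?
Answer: -74843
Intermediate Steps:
P = 74838 (P = 2*37419 = 74838)
f(X, w) = 1 (f(X, w) = 2 - (w + X)/(X + w) = 2 - (X + w)/(X + w) = 2 - 1*1 = 2 - 1 = 1)
T = -5 (T = 1*(-5) = -5)
T - P = -5 - 1*74838 = -5 - 74838 = -74843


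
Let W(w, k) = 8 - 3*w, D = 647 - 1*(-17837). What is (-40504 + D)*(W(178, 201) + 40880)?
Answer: -888595080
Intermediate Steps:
D = 18484 (D = 647 + 17837 = 18484)
(-40504 + D)*(W(178, 201) + 40880) = (-40504 + 18484)*((8 - 3*178) + 40880) = -22020*((8 - 534) + 40880) = -22020*(-526 + 40880) = -22020*40354 = -888595080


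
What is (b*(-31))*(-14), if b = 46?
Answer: 19964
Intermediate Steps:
(b*(-31))*(-14) = (46*(-31))*(-14) = -1426*(-14) = 19964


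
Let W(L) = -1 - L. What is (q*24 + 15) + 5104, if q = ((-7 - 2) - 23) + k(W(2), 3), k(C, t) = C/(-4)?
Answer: 4369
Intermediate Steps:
k(C, t) = -C/4 (k(C, t) = C*(-¼) = -C/4)
q = -125/4 (q = ((-7 - 2) - 23) - (-1 - 1*2)/4 = (-9 - 23) - (-1 - 2)/4 = -32 - ¼*(-3) = -32 + ¾ = -125/4 ≈ -31.250)
(q*24 + 15) + 5104 = (-125/4*24 + 15) + 5104 = (-750 + 15) + 5104 = -735 + 5104 = 4369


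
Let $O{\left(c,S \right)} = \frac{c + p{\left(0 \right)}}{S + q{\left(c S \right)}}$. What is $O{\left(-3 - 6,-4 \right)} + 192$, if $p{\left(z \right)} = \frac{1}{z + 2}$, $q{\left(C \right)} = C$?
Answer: $\frac{12271}{64} \approx 191.73$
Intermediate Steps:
$p{\left(z \right)} = \frac{1}{2 + z}$
$O{\left(c,S \right)} = \frac{\frac{1}{2} + c}{S + S c}$ ($O{\left(c,S \right)} = \frac{c + \frac{1}{2 + 0}}{S + c S} = \frac{c + \frac{1}{2}}{S + S c} = \frac{\frac{1}{2} + c}{S + S c}$)
$O{\left(-3 - 6,-4 \right)} + 192 = \frac{\frac{1}{2} - 9}{\left(-4\right) \left(1 - 9\right)} + 192 = - \frac{\frac{1}{2} - 9}{4 \left(1 - 9\right)} + 192 = \left(- \frac{1}{4}\right) \frac{1}{-8} \left(- \frac{17}{2}\right) + 192 = \left(- \frac{1}{4}\right) \left(- \frac{1}{8}\right) \left(- \frac{17}{2}\right) + 192 = - \frac{17}{64} + 192 = \frac{12271}{64}$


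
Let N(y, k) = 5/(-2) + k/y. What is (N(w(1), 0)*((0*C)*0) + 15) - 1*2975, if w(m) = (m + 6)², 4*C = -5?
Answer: -2960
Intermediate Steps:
C = -5/4 (C = (¼)*(-5) = -5/4 ≈ -1.2500)
w(m) = (6 + m)²
N(y, k) = -5/2 + k/y (N(y, k) = 5*(-½) + k/y = -5/2 + k/y)
(N(w(1), 0)*((0*C)*0) + 15) - 1*2975 = ((-5/2 + 0/((6 + 1)²))*((0*(-5/4))*0) + 15) - 1*2975 = ((-5/2 + 0/(7²))*(0*0) + 15) - 2975 = ((-5/2 + 0/49)*0 + 15) - 2975 = ((-5/2 + 0*(1/49))*0 + 15) - 2975 = ((-5/2 + 0)*0 + 15) - 2975 = (-5/2*0 + 15) - 2975 = (0 + 15) - 2975 = 15 - 2975 = -2960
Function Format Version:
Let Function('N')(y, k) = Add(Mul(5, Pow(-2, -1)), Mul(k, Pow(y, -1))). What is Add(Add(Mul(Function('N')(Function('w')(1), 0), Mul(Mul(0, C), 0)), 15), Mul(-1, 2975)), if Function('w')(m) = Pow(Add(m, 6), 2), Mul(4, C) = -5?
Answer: -2960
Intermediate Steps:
C = Rational(-5, 4) (C = Mul(Rational(1, 4), -5) = Rational(-5, 4) ≈ -1.2500)
Function('w')(m) = Pow(Add(6, m), 2)
Function('N')(y, k) = Add(Rational(-5, 2), Mul(k, Pow(y, -1))) (Function('N')(y, k) = Add(Mul(5, Rational(-1, 2)), Mul(k, Pow(y, -1))) = Add(Rational(-5, 2), Mul(k, Pow(y, -1))))
Add(Add(Mul(Function('N')(Function('w')(1), 0), Mul(Mul(0, C), 0)), 15), Mul(-1, 2975)) = Add(Add(Mul(Add(Rational(-5, 2), Mul(0, Pow(Pow(Add(6, 1), 2), -1))), Mul(Mul(0, Rational(-5, 4)), 0)), 15), Mul(-1, 2975)) = Add(Add(Mul(Add(Rational(-5, 2), Mul(0, Pow(Pow(7, 2), -1))), Mul(0, 0)), 15), -2975) = Add(Add(Mul(Add(Rational(-5, 2), Mul(0, Pow(49, -1))), 0), 15), -2975) = Add(Add(Mul(Add(Rational(-5, 2), Mul(0, Rational(1, 49))), 0), 15), -2975) = Add(Add(Mul(Add(Rational(-5, 2), 0), 0), 15), -2975) = Add(Add(Mul(Rational(-5, 2), 0), 15), -2975) = Add(Add(0, 15), -2975) = Add(15, -2975) = -2960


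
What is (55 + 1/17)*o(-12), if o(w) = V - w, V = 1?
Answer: 12168/17 ≈ 715.76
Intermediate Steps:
o(w) = 1 - w
(55 + 1/17)*o(-12) = (55 + 1/17)*(1 - 1*(-12)) = (55 + 1/17)*(1 + 12) = (936/17)*13 = 12168/17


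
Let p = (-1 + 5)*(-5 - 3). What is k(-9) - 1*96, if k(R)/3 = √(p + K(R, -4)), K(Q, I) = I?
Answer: -96 + 18*I ≈ -96.0 + 18.0*I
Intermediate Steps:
p = -32 (p = 4*(-8) = -32)
k(R) = 18*I (k(R) = 3*√(-32 - 4) = 3*√(-36) = 3*(6*I) = 18*I)
k(-9) - 1*96 = 18*I - 1*96 = 18*I - 96 = -96 + 18*I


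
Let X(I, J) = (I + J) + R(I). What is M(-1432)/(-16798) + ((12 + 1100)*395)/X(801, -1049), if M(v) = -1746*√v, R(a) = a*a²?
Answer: 439240/513922153 + 1746*I*√358/8399 ≈ 0.00085468 + 3.9333*I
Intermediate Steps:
R(a) = a³
X(I, J) = I + J + I³ (X(I, J) = (I + J) + I³ = I + J + I³)
M(-1432)/(-16798) + ((12 + 1100)*395)/X(801, -1049) = -3492*I*√358/(-16798) + ((12 + 1100)*395)/(801 - 1049 + 801³) = -3492*I*√358*(-1/16798) + (1112*395)/(801 - 1049 + 513922401) = -3492*I*√358*(-1/16798) + 439240/513922153 = 1746*I*√358/8399 + 439240*(1/513922153) = 1746*I*√358/8399 + 439240/513922153 = 439240/513922153 + 1746*I*√358/8399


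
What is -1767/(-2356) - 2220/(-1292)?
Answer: 3189/1292 ≈ 2.4683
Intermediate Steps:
-1767/(-2356) - 2220/(-1292) = -1767*(-1/2356) - 2220*(-1/1292) = ¾ + 555/323 = 3189/1292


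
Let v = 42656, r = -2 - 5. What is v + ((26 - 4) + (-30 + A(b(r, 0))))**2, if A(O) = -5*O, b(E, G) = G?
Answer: 42720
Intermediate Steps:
r = -7
v + ((26 - 4) + (-30 + A(b(r, 0))))**2 = 42656 + ((26 - 4) + (-30 - 5*0))**2 = 42656 + (22 + (-30 + 0))**2 = 42656 + (22 - 30)**2 = 42656 + (-8)**2 = 42656 + 64 = 42720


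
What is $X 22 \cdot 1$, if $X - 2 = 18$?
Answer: $440$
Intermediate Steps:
$X = 20$ ($X = 2 + 18 = 20$)
$X 22 \cdot 1 = 20 \cdot 22 \cdot 1 = 440 \cdot 1 = 440$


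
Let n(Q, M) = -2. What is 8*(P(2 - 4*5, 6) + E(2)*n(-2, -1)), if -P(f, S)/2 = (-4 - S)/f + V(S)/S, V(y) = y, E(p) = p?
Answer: -512/9 ≈ -56.889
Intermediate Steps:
P(f, S) = -2 - 2*(-4 - S)/f (P(f, S) = -2*((-4 - S)/f + S/S) = -2*((-4 - S)/f + 1) = -2*(1 + (-4 - S)/f) = -2 - 2*(-4 - S)/f)
8*(P(2 - 4*5, 6) + E(2)*n(-2, -1)) = 8*(2*(4 + 6 - (2 - 4*5))/(2 - 4*5) + 2*(-2)) = 8*(2*(4 + 6 - (2 - 20))/(2 - 20) - 4) = 8*(2*(4 + 6 - 1*(-18))/(-18) - 4) = 8*(2*(-1/18)*(4 + 6 + 18) - 4) = 8*(2*(-1/18)*28 - 4) = 8*(-28/9 - 4) = 8*(-64/9) = -512/9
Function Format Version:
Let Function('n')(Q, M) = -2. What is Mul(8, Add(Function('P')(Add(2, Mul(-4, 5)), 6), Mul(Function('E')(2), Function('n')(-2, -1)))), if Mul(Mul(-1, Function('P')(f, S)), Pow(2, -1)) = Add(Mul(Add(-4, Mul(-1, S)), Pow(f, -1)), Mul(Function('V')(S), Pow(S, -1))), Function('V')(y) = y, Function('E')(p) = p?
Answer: Rational(-512, 9) ≈ -56.889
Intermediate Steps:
Function('P')(f, S) = Add(-2, Mul(-2, Pow(f, -1), Add(-4, Mul(-1, S)))) (Function('P')(f, S) = Mul(-2, Add(Mul(Add(-4, Mul(-1, S)), Pow(f, -1)), Mul(S, Pow(S, -1)))) = Mul(-2, Add(Mul(Pow(f, -1), Add(-4, Mul(-1, S))), 1)) = Mul(-2, Add(1, Mul(Pow(f, -1), Add(-4, Mul(-1, S))))) = Add(-2, Mul(-2, Pow(f, -1), Add(-4, Mul(-1, S)))))
Mul(8, Add(Function('P')(Add(2, Mul(-4, 5)), 6), Mul(Function('E')(2), Function('n')(-2, -1)))) = Mul(8, Add(Mul(2, Pow(Add(2, Mul(-4, 5)), -1), Add(4, 6, Mul(-1, Add(2, Mul(-4, 5))))), Mul(2, -2))) = Mul(8, Add(Mul(2, Pow(Add(2, -20), -1), Add(4, 6, Mul(-1, Add(2, -20)))), -4)) = Mul(8, Add(Mul(2, Pow(-18, -1), Add(4, 6, Mul(-1, -18))), -4)) = Mul(8, Add(Mul(2, Rational(-1, 18), Add(4, 6, 18)), -4)) = Mul(8, Add(Mul(2, Rational(-1, 18), 28), -4)) = Mul(8, Add(Rational(-28, 9), -4)) = Mul(8, Rational(-64, 9)) = Rational(-512, 9)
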